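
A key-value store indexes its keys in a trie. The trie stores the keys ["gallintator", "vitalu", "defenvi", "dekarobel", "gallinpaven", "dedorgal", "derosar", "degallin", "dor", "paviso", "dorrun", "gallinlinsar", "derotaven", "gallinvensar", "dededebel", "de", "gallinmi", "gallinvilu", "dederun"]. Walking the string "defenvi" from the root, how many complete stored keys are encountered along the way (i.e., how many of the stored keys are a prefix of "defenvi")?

2

Traverse "defenvi" character by character; count nodes along the way that are marked as word ends.
Prefixes of the query that are stored words: "de", "defenvi"
Count: 2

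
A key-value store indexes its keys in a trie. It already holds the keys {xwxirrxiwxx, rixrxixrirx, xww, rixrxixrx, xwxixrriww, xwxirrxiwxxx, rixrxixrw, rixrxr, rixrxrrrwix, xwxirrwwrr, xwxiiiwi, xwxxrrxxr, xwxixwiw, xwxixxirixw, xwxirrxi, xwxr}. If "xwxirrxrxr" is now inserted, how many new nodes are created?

3

Walking "xwxirrxrxr" from the root, the first 7 characters ("xwxirrx") follow existing edges; "r" is the first miss.
So 10 − 7 = 3 new nodes.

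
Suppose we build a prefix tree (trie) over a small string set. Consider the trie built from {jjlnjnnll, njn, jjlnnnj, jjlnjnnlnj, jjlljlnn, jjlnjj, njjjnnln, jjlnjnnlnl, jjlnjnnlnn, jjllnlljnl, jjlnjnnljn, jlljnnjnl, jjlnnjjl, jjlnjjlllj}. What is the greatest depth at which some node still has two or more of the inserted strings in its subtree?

The deepest shared node is where two words last agree before diverging.
"jjlnjnnlnj" and "jjlnjnnlnl" agree on "jjlnjnnln" (9 characters) before diverging; nothing deeper is shared.
Longest shared-prefix length: 9

9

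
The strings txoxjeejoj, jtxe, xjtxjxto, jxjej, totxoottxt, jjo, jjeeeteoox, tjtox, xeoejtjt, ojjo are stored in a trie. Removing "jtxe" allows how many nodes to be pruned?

3

A node on "jtxe"'s path can go only if nothing else ends at it or branches off below it.
The suffix "txe" (3 nodes) is used only by "jtxe"; the node for "j" still has the child "x", so pruning stops there.
Nodes removed: 3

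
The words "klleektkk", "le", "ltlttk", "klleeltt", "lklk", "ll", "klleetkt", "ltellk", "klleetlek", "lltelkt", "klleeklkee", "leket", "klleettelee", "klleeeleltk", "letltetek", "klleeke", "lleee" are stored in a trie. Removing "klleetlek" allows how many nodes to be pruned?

A node on "klleetlek"'s path can go only if nothing else ends at it or branches off below it.
The suffix "lek" (3 nodes) is used only by "klleetlek"; the node for "klleet" still has the child "k", so pruning stops there.
Nodes removed: 3

3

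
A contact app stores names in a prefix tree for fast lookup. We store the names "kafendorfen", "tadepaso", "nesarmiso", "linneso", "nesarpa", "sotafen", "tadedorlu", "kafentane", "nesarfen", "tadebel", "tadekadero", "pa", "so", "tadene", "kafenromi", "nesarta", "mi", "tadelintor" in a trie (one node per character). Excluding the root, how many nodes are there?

Insert word by word; a character creates a node only if that edge doesn't already exist:
  "kafendorfen" → 11 new (k, a, f, e, n, d, o, r, f, e, n)
  "tadepaso" → 8 new (t, a, d, e, p, a, s, o)
  "nesarmiso" → 9 new (n, e, s, a, r, m, i, s, o)
  "linneso" → 7 new (l, i, n, n, e, s, o)
  "nesarpa" → prefix "nesar" already present; 2 new (p, a)
  "sotafen" → 7 new (s, o, t, a, f, e, n)
  "tadedorlu" → prefix "tade" already present; 5 new (d, o, r, l, u)
  "kafentane" → prefix "kafen" already present; 4 new (t, a, n, e)
  "nesarfen" → prefix "nesar" already present; 3 new (f, e, n)
  "tadebel" → prefix "tade" already present; 3 new (b, e, l)
  "tadekadero" → prefix "tade" already present; 6 new (k, a, d, e, r, o)
  "pa" → 2 new (p, a)
  "so" → prefix "so" already present; 0 new (none)
  "tadene" → prefix "tade" already present; 2 new (n, e)
  "kafenromi" → prefix "kafen" already present; 4 new (r, o, m, i)
  "nesarta" → prefix "nesar" already present; 2 new (t, a)
  "mi" → 2 new (m, i)
  "tadelintor" → prefix "tade" already present; 6 new (l, i, n, t, o, r)
Total nodes = 11 + 8 + 9 + 7 + 2 + 7 + 5 + 4 + 3 + 3 + 6 + 2 + 0 + 2 + 4 + 2 + 2 + 6 = 83

83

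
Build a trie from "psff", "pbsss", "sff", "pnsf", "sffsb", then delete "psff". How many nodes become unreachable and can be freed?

A node on "psff"'s path can go only if nothing else ends at it or branches off below it.
The suffix "sff" (3 nodes) is used only by "psff"; the node for "p" still has the child "b", so pruning stops there.
Nodes removed: 3

3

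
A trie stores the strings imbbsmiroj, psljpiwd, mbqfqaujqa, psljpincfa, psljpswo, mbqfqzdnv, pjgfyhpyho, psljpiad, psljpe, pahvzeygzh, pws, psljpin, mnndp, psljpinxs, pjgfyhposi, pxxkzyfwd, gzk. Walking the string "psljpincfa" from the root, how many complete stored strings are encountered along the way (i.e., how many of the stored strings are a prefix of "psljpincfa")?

Check each prefix of "psljpincfa" against the stored set — each match is an end-marker on the path.
Prefixes of the query that are stored words: "psljpin", "psljpincfa"
Count: 2

2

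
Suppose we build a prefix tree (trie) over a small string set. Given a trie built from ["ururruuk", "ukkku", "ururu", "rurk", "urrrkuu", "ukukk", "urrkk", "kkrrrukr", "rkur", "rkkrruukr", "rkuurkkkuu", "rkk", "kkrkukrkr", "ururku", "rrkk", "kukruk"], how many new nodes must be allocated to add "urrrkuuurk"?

Walking "urrrkuuurk" from the root, the first 7 characters ("urrrkuu") follow existing edges; "u" is the first miss.
Each of the 3 remaining characters creates one node.

3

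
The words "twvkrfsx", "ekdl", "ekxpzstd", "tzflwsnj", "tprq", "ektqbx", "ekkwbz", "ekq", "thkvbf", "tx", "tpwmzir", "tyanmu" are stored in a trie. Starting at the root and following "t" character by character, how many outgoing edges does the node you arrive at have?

Follow the path "t" to its node, then look at its outgoing edges.
Characters that immediately follow "t" among the stored strings: {h, p, w, x, y, z}.
That node has 6 child edges.

6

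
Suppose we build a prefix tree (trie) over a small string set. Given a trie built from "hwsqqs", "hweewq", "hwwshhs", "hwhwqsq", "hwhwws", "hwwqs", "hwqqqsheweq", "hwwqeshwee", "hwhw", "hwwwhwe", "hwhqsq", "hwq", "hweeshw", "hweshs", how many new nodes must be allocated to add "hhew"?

"h" is already a path in the trie; the remaining "hew" must be added.
New nodes needed: |"hhew"| − 1 = 4 − 1 = 3.

3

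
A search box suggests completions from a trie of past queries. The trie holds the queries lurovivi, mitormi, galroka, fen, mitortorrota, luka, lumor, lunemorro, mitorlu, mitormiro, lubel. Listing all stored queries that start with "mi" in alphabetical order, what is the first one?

mitorlu

Words with prefix "mi", in lexicographic order: "mitorlu", "mitormi", "mitormiro", "mitortorrota"
The 1st is mitorlu.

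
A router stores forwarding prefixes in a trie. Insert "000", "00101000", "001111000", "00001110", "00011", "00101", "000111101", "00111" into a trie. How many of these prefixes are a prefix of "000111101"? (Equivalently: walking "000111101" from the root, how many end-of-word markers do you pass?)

Walk "000111101" from the root; an end-of-word marker is hit whenever a stored word is a prefix of "000111101".
Prefixes of the query that are stored words: "000", "00011", "000111101"
Count: 3

3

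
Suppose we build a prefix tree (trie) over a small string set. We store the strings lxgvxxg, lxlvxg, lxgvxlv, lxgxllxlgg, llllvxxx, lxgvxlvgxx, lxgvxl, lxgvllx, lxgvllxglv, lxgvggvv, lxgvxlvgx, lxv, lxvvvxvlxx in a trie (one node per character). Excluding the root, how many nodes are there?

For each word, the new-node count is its length minus the longest prefix already in the trie:
  "lxgvxxg" → 7 new (l, x, g, v, x, x, g)
  "lxlvxg" → prefix "lx" already present; 4 new (l, v, x, g)
  "lxgvxlv" → prefix "lxgvx" already present; 2 new (l, v)
  "lxgxllxlgg" → prefix "lxg" already present; 7 new (x, l, l, x, l, g, g)
  "llllvxxx" → prefix "l" already present; 7 new (l, l, l, v, x, x, x)
  "lxgvxlvgxx" → prefix "lxgvxlv" already present; 3 new (g, x, x)
  "lxgvxl" → prefix "lxgvxl" already present; 0 new (none)
  "lxgvllx" → prefix "lxgv" already present; 3 new (l, l, x)
  "lxgvllxglv" → prefix "lxgvllx" already present; 3 new (g, l, v)
  "lxgvggvv" → prefix "lxgv" already present; 4 new (g, g, v, v)
  "lxgvxlvgx" → prefix "lxgvxlvgx" already present; 0 new (none)
  "lxv" → prefix "lx" already present; 1 new (v)
  "lxvvvxvlxx" → prefix "lxv" already present; 7 new (v, v, x, v, l, x, x)
Total nodes = 7 + 4 + 2 + 7 + 7 + 3 + 0 + 3 + 3 + 4 + 0 + 1 + 7 = 48

48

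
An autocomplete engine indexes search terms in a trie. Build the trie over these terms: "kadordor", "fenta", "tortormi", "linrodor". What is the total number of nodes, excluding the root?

Trie structure (* marks end of a word):
(root)
├─ f
│  └─ e
│     └─ n
│        └─ t
│           └─ a *
├─ k
│  └─ a
│     └─ d
│        └─ o
│           └─ r
│              └─ d
│                 └─ o
│                    └─ r *
├─ l
│  └─ i
│     └─ n
│        └─ r
│           └─ o
│              └─ d
│                 └─ o
│                    └─ r *
└─ t
   └─ o
      └─ r
         └─ t
            └─ o
               └─ r
                  └─ m
                     └─ i *
Counting every labelled node above: 29.

29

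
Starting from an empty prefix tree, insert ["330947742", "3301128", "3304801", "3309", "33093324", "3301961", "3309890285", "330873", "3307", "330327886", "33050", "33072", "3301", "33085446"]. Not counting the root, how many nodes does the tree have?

Insert word by word; a character creates a node only if that edge doesn't already exist:
  "330947742" → 9 new (3, 3, 0, 9, 4, 7, 7, 4, 2)
  "3301128" → prefix "330" already present; 4 new (1, 1, 2, 8)
  "3304801" → prefix "330" already present; 4 new (4, 8, 0, 1)
  "3309" → prefix "3309" already present; 0 new (none)
  "33093324" → prefix "3309" already present; 4 new (3, 3, 2, 4)
  "3301961" → prefix "3301" already present; 3 new (9, 6, 1)
  "3309890285" → prefix "3309" already present; 6 new (8, 9, 0, 2, 8, 5)
  "330873" → prefix "330" already present; 3 new (8, 7, 3)
  "3307" → prefix "330" already present; 1 new (7)
  "330327886" → prefix "330" already present; 6 new (3, 2, 7, 8, 8, 6)
  "33050" → prefix "330" already present; 2 new (5, 0)
  "33072" → prefix "3307" already present; 1 new (2)
  "3301" → prefix "3301" already present; 0 new (none)
  "33085446" → prefix "3308" already present; 4 new (5, 4, 4, 6)
Total nodes = 9 + 4 + 4 + 0 + 4 + 3 + 6 + 3 + 1 + 6 + 2 + 1 + 0 + 4 = 47

47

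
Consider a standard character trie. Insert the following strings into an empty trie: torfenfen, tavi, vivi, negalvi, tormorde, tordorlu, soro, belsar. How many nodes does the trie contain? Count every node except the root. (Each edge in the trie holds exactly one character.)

For each word, the new-node count is its length minus the longest prefix already in the trie:
  "torfenfen" → 9 new (t, o, r, f, e, n, f, e, n)
  "tavi" → prefix "t" already present; 3 new (a, v, i)
  "vivi" → 4 new (v, i, v, i)
  "negalvi" → 7 new (n, e, g, a, l, v, i)
  "tormorde" → prefix "tor" already present; 5 new (m, o, r, d, e)
  "tordorlu" → prefix "tor" already present; 5 new (d, o, r, l, u)
  "soro" → 4 new (s, o, r, o)
  "belsar" → 6 new (b, e, l, s, a, r)
Total nodes = 9 + 3 + 4 + 7 + 5 + 5 + 4 + 6 = 43

43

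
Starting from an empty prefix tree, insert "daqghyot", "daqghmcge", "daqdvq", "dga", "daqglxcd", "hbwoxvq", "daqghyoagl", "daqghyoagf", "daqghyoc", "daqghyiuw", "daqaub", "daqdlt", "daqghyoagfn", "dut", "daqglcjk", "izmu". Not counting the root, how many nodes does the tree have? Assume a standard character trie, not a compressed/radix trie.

For each word, the new-node count is its length minus the longest prefix already in the trie:
  "daqghyot" → 8 new (d, a, q, g, h, y, o, t)
  "daqghmcge" → prefix "daqgh" already present; 4 new (m, c, g, e)
  "daqdvq" → prefix "daq" already present; 3 new (d, v, q)
  "dga" → prefix "d" already present; 2 new (g, a)
  "daqglxcd" → prefix "daqg" already present; 4 new (l, x, c, d)
  "hbwoxvq" → 7 new (h, b, w, o, x, v, q)
  "daqghyoagl" → prefix "daqghyo" already present; 3 new (a, g, l)
  "daqghyoagf" → prefix "daqghyoag" already present; 1 new (f)
  "daqghyoc" → prefix "daqghyo" already present; 1 new (c)
  "daqghyiuw" → prefix "daqghy" already present; 3 new (i, u, w)
  "daqaub" → prefix "daq" already present; 3 new (a, u, b)
  "daqdlt" → prefix "daqd" already present; 2 new (l, t)
  "daqghyoagfn" → prefix "daqghyoagf" already present; 1 new (n)
  "dut" → prefix "d" already present; 2 new (u, t)
  "daqglcjk" → prefix "daqgl" already present; 3 new (c, j, k)
  "izmu" → 4 new (i, z, m, u)
Total nodes = 8 + 4 + 3 + 2 + 4 + 7 + 3 + 1 + 1 + 3 + 3 + 2 + 1 + 2 + 3 + 4 = 51

51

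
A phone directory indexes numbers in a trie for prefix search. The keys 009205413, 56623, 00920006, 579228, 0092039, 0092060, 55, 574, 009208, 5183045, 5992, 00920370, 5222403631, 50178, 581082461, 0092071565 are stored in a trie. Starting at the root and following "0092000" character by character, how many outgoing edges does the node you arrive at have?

1

Follow the path "0092000" to its node, then look at its outgoing edges.
Distinct next characters after "0092000": 6.
That node has 1 child edge.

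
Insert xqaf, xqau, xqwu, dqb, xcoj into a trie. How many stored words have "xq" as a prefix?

3

Filter for entries beginning with "xq":
Words under "xq": xqaf, xqau, xqwu
Count: 3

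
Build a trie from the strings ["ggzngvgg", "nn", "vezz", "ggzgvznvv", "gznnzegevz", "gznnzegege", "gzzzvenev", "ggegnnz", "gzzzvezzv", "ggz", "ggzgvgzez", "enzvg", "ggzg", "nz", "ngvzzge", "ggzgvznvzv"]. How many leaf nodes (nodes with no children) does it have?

Leaves are exactly the stored words that no other stored word extends.
Those words: "enzvg", "ggegnnz", "ggzgvgzez", "ggzgvznvv", "ggzgvznvzv", "ggzngvgg", "gznnzegege", "gznnzegevz", "gzzzvenev", "gzzzvezzv", "ngvzzge", "nn", "nz", "vezz"
Leaf count: 14

14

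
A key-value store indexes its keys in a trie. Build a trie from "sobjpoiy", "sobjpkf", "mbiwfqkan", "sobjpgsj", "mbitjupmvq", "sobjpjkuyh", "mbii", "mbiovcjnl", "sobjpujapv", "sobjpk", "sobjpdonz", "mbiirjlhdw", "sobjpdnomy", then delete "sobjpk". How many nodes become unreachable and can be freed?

A node on "sobjpk"'s path can go only if nothing else ends at it or branches off below it.
Every node on "sobjpk" is still needed (e.g. by "sobjpkf"), so nothing is freed.
Nodes removed: 0

0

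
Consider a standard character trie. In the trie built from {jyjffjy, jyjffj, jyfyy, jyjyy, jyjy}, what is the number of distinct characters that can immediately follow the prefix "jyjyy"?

0

Follow the path "jyjyy" to its node, then look at its outgoing edges.
No stored string extends past "jyjyy".
That node has 0 child edges.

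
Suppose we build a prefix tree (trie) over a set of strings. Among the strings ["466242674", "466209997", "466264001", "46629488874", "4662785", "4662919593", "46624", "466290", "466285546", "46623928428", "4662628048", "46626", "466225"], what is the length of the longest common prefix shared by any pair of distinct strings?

5

Equivalently: take the maximum, over all pairs, of their longest common prefix length.
"46624" and "466242674" agree on "46624" (5 characters) before diverging; nothing deeper is shared.
Longest shared-prefix length: 5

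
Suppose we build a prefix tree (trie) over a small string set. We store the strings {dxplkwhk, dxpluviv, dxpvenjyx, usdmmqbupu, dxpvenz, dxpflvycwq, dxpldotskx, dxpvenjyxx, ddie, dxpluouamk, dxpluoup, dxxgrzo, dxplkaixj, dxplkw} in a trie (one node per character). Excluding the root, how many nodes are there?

61

Trace insertions, counting only characters that open a new branch:
  "dxplkwhk" → 8 new (d, x, p, l, k, w, h, k)
  "dxpluviv" → prefix "dxpl" already present; 4 new (u, v, i, v)
  "dxpvenjyx" → prefix "dxp" already present; 6 new (v, e, n, j, y, x)
  "usdmmqbupu" → 10 new (u, s, d, m, m, q, b, u, p, u)
  "dxpvenz" → prefix "dxpven" already present; 1 new (z)
  "dxpflvycwq" → prefix "dxp" already present; 7 new (f, l, v, y, c, w, q)
  "dxpldotskx" → prefix "dxpl" already present; 6 new (d, o, t, s, k, x)
  "dxpvenjyxx" → prefix "dxpvenjyx" already present; 1 new (x)
  "ddie" → prefix "d" already present; 3 new (d, i, e)
  "dxpluouamk" → prefix "dxplu" already present; 5 new (o, u, a, m, k)
  "dxpluoup" → prefix "dxpluou" already present; 1 new (p)
  "dxxgrzo" → prefix "dx" already present; 5 new (x, g, r, z, o)
  "dxplkaixj" → prefix "dxplk" already present; 4 new (a, i, x, j)
  "dxplkw" → prefix "dxplkw" already present; 0 new (none)
Total nodes = 8 + 4 + 6 + 10 + 1 + 7 + 6 + 1 + 3 + 5 + 1 + 5 + 4 + 0 = 61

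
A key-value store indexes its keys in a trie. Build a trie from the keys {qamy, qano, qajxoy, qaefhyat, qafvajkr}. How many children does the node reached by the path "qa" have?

Walk "qa" from the root, arriving at one node.
Distinct next characters after "qa": e, f, j, m, n.
That node has 5 child edges.

5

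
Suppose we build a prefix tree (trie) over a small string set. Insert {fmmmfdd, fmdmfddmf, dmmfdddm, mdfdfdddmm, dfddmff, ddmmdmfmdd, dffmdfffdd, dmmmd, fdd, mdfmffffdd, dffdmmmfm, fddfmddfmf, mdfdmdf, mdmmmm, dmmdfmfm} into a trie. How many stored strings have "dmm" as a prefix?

Walk to "dmm"; the words in its subtree are exactly those with that prefix.
Words under "dmm": dmmdfmfm, dmmfdddm, dmmmd
Count: 3

3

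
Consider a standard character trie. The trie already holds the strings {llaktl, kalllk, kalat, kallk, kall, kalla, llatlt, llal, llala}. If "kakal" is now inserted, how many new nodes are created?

Walking "kakal" from the root, the first 2 characters ("ka") follow existing edges; "k" is the first miss.
So 5 − 2 = 3 new nodes.

3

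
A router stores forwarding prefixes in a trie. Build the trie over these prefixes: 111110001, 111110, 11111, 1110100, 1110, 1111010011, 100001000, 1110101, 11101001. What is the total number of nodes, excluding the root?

29

Count nodes per top-level branch (shared prefixes stored once):
  '1'-branch (100001000, 1110, 1110100, 11101001, 1110101, 1111010011, 11111, 111110, 111110001): 29 nodes
Sum: 29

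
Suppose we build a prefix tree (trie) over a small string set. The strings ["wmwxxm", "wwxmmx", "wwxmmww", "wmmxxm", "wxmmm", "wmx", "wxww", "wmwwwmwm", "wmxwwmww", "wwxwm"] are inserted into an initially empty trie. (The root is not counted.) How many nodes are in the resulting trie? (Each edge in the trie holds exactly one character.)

36

Trie structure (* marks end of a word):
(root)
└─ w
   ├─ m
   │  ├─ m
   │  │  └─ x
   │  │     └─ x
   │  │        └─ m *
   │  ├─ w
   │  │  ├─ w
   │  │  │  └─ w
   │  │  │     └─ m
   │  │  │        └─ w
   │  │  │           └─ m *
   │  │  └─ x
   │  │     └─ x
   │  │        └─ m *
   │  └─ x *
   │     └─ w
   │        └─ w
   │           └─ m
   │              └─ w
   │                 └─ w *
   ├─ w
   │  └─ x
   │     ├─ m
   │     │  └─ m
   │     │     ├─ w
   │     │     │  └─ w *
   │     │     └─ x *
   │     └─ w
   │        └─ m *
   └─ x
      ├─ m
      │  └─ m
      │     └─ m *
      └─ w
         └─ w *
Counting every labelled node above: 36.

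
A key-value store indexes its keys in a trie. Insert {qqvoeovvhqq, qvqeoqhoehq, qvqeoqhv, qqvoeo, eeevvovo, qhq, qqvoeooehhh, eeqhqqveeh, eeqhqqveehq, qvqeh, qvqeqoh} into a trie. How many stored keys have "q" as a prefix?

Walk to "q"; the words in its subtree are exactly those with that prefix.
Words under "q": qhq, qqvoeo, qqvoeooehhh, qqvoeovvhqq, qvqeh, qvqeoqhoehq, qvqeoqhv, qvqeqoh
Count: 8

8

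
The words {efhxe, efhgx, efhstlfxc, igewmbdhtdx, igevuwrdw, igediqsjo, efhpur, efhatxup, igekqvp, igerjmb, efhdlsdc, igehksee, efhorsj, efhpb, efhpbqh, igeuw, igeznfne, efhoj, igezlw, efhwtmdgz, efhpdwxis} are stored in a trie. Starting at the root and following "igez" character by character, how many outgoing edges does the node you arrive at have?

2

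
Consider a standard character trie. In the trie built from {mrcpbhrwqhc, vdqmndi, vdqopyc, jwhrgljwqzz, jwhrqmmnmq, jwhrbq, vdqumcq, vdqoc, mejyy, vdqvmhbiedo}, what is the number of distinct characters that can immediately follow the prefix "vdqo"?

2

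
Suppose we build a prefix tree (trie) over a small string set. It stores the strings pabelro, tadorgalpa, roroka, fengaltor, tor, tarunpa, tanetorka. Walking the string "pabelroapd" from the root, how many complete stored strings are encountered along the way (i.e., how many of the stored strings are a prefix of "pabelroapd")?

1

Walk "pabelroapd" from the root; an end-of-word marker is hit whenever a stored word is a prefix of "pabelroapd".
Prefixes of the query that are stored words: "pabelro"
Count: 1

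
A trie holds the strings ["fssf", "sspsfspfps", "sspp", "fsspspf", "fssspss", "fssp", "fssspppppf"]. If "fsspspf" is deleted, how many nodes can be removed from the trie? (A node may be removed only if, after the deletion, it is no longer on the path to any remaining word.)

After clearing the end-marker at "fsspspf", prune upward until reaching a node still needed by another word.
The suffix "spf" (3 nodes) is used only by "fsspspf"; "fssp" is itself a stored word, so pruning stops there.
Nodes removed: 3

3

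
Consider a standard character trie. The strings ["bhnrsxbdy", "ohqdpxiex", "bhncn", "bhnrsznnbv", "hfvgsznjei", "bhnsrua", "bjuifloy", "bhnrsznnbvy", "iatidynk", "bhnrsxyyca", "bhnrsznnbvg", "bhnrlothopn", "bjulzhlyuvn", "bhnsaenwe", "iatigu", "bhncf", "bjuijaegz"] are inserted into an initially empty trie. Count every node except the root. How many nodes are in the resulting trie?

88

Count nodes per top-level branch (shared prefixes stored once):
  'b'-branch (bhncf, bhncn, bhnrlothopn, bhnrsxbdy, bhnrsxyyca, bhnrsznnbv, bhnrsznnbvg, bhnrsznnbvy, bhnsaenwe, bhnsrua, bjuifloy, bjuijaegz, bjulzhlyuvn): 59 nodes
  'h'-branch (hfvgsznjei): 10 nodes
  'i'-branch (iatidynk, iatigu): 10 nodes
  'o'-branch (ohqdpxiex): 9 nodes
Sum: 88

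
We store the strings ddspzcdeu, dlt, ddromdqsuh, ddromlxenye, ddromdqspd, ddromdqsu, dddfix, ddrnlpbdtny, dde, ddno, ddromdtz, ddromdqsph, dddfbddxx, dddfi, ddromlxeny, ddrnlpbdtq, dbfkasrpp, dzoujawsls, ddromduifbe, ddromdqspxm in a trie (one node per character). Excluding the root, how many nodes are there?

75

Count nodes per top-level branch (shared prefixes stored once):
  'd'-branch (dbfkasrpp, dddfbddxx, dddfi, dddfix, dde, ddno, ddrnlpbdtny, ddrnlpbdtq, ddromdqspd, ddromdqsph, ddromdqspxm, ddromdqsu, ddromdqsuh, ddromdtz, ddromduifbe, ddromlxeny, ddromlxenye, ddspzcdeu, dlt, dzoujawsls): 75 nodes
Sum: 75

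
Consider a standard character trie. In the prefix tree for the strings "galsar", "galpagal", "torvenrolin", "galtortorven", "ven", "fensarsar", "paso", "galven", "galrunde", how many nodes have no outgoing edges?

9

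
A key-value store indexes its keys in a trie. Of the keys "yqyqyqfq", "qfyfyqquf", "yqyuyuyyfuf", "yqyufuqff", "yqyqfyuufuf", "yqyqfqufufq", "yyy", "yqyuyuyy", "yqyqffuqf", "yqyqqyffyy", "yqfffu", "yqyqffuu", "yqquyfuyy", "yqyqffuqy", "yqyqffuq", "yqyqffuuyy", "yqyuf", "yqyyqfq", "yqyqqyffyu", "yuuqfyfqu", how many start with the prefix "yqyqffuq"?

3

Filter for entries beginning with "yqyqffuq":
Words under "yqyqffuq": yqyqffuq, yqyqffuqf, yqyqffuqy
Count: 3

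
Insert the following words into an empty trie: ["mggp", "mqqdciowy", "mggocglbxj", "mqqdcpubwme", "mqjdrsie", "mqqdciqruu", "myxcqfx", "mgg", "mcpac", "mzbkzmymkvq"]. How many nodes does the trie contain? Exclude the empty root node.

Count nodes per top-level branch (shared prefixes stored once):
  'm'-branch (mcpac, mgg, mggocglbxj, mggp, mqjdrsie, mqqdciowy, mqqdciqruu, mqqdcpubwme, myxcqfx, mzbkzmymkvq): 55 nodes
Sum: 55

55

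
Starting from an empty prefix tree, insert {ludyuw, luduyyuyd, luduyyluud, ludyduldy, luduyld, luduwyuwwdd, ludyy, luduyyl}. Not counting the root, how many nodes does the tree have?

Count nodes per top-level branch (shared prefixes stored once):
  'l'-branch (luduwyuwwdd, luduyld, luduyyl, luduyyluud, luduyyuyd, ludyduldy, ludyuw, ludyy): 31 nodes
Sum: 31

31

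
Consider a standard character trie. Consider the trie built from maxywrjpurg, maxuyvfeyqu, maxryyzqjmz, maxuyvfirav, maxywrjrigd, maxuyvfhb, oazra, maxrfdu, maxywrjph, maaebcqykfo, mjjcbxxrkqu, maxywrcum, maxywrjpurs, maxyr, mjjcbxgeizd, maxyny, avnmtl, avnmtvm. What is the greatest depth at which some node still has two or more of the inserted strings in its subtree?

10

Look for the deepest trie node that still has at least two words in its subtree.
"maxywrjpurg" and "maxywrjpurs" agree on "maxywrjpur" (10 characters) before diverging; nothing deeper is shared.
Longest shared-prefix length: 10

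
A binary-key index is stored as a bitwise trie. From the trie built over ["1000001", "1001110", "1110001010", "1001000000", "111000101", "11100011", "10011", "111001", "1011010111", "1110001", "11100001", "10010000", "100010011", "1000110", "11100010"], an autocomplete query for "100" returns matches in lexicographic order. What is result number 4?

10010000

Words with prefix "100", in lexicographic order: "1000001", "100010011", "1000110", "10010000", "1001000000", "10011", "1001110"
The 4th is 10010000.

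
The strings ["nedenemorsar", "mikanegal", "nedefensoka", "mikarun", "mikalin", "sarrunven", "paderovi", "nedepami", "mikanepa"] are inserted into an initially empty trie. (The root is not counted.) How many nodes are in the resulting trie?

Trace insertions, counting only characters that open a new branch:
  "nedenemorsar" → 12 new (n, e, d, e, n, e, m, o, r, s, a, r)
  "mikanegal" → 9 new (m, i, k, a, n, e, g, a, l)
  "nedefensoka" → prefix "nede" already present; 7 new (f, e, n, s, o, k, a)
  "mikarun" → prefix "mika" already present; 3 new (r, u, n)
  "mikalin" → prefix "mika" already present; 3 new (l, i, n)
  "sarrunven" → 9 new (s, a, r, r, u, n, v, e, n)
  "paderovi" → 8 new (p, a, d, e, r, o, v, i)
  "nedepami" → prefix "nede" already present; 4 new (p, a, m, i)
  "mikanepa" → prefix "mikane" already present; 2 new (p, a)
Total nodes = 12 + 9 + 7 + 3 + 3 + 9 + 8 + 4 + 2 = 57

57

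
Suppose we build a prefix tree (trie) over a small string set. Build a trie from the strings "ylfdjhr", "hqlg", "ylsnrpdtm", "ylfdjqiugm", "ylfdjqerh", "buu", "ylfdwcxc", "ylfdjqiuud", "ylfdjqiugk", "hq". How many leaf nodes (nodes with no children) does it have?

A leaf is a node with no children — equivalently, the end of a word that is not a proper prefix of any other stored word.
Those words: "buu", "hqlg", "ylfdjhr", "ylfdjqerh", "ylfdjqiugk", "ylfdjqiugm", "ylfdjqiuud", "ylfdwcxc", "ylsnrpdtm"
Leaf count: 9

9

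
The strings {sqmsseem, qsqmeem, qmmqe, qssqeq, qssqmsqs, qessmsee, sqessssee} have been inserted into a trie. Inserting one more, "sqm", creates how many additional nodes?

0

Every character of "sqm" already lies on an existing path (it is a prefix of some stored word).
No new nodes are needed: 0.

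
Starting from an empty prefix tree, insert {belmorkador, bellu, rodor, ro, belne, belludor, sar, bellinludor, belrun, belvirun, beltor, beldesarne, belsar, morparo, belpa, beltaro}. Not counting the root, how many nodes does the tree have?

Insert word by word; a character creates a node only if that edge doesn't already exist:
  "belmorkador" → 11 new (b, e, l, m, o, r, k, a, d, o, r)
  "bellu" → prefix "bel" already present; 2 new (l, u)
  "rodor" → 5 new (r, o, d, o, r)
  "ro" → prefix "ro" already present; 0 new (none)
  "belne" → prefix "bel" already present; 2 new (n, e)
  "belludor" → prefix "bellu" already present; 3 new (d, o, r)
  "sar" → 3 new (s, a, r)
  "bellinludor" → prefix "bell" already present; 7 new (i, n, l, u, d, o, r)
  "belrun" → prefix "bel" already present; 3 new (r, u, n)
  "belvirun" → prefix "bel" already present; 5 new (v, i, r, u, n)
  "beltor" → prefix "bel" already present; 3 new (t, o, r)
  "beldesarne" → prefix "bel" already present; 7 new (d, e, s, a, r, n, e)
  "belsar" → prefix "bel" already present; 3 new (s, a, r)
  "morparo" → 7 new (m, o, r, p, a, r, o)
  "belpa" → prefix "bel" already present; 2 new (p, a)
  "beltaro" → prefix "belt" already present; 3 new (a, r, o)
Total nodes = 11 + 2 + 5 + 0 + 2 + 3 + 3 + 7 + 3 + 5 + 3 + 7 + 3 + 7 + 2 + 3 = 66

66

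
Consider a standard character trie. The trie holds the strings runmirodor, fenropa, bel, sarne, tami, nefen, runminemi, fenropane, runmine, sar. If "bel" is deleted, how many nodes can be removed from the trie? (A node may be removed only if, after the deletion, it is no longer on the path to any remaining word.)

3

Walk "bel" from the leaf back toward the root, removing each node that no remaining word uses.
No other word shares any prefix with "bel", so all 3 of its nodes go.
Nodes removed: 3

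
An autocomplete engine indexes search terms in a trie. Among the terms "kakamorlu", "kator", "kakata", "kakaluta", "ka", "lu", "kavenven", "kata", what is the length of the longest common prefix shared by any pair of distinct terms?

4

Look for the deepest trie node that still has at least two words in its subtree.
"kakaluta" and "kakamorlu" agree on "kaka" (4 characters) before diverging; nothing deeper is shared.
Longest shared-prefix length: 4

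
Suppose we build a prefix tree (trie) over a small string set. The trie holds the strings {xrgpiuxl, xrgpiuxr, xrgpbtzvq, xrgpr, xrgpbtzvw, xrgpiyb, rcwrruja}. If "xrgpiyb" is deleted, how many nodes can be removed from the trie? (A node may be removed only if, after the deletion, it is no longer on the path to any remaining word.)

A node on "xrgpiyb"'s path can go only if nothing else ends at it or branches off below it.
The suffix "yb" (2 nodes) is used only by "xrgpiyb"; the node for "xrgpi" still has the child "u", so pruning stops there.
Nodes removed: 2

2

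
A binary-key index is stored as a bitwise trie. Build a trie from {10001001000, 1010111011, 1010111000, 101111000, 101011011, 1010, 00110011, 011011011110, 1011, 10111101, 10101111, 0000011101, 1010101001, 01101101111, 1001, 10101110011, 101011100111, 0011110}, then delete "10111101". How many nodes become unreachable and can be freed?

1

A node on "10111101"'s path can go only if nothing else ends at it or branches off below it.
The suffix "1" (1 node) is used only by "10111101"; the node for "1011110" still has the child "0", so pruning stops there.
Nodes removed: 1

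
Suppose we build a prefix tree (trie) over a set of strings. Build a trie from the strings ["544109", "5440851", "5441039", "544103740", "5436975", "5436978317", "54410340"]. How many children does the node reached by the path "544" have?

Walk "544" from the root, arriving at one node.
Distinct next characters after "544": 0, 1.
That node has 2 child edges.

2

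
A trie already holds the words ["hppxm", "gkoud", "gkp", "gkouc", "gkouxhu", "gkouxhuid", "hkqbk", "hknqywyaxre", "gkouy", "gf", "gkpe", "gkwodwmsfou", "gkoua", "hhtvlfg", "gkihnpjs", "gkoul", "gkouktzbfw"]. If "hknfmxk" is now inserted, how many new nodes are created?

4

The longest prefix of "hknfmxk" already in the trie is "hkn" (length 3).
Each of the 4 remaining characters creates one node.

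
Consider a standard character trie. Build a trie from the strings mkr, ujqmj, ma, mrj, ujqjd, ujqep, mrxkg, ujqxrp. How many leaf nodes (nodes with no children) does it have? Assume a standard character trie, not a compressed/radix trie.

A leaf is a node with no children — equivalently, the end of a word that is not a proper prefix of any other stored word.
Those words: "ma", "mkr", "mrj", "mrxkg", "ujqep", "ujqjd", "ujqmj", "ujqxrp"
Leaf count: 8

8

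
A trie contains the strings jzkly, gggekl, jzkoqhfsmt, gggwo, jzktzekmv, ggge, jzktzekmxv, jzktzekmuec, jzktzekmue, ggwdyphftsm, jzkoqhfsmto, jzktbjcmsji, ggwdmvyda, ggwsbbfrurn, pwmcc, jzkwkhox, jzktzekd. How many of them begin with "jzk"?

Filter for entries beginning with "jzk":
Words under "jzk": jzkly, jzkoqhfsmt, jzkoqhfsmto, jzktbjcmsji, jzktzekd, jzktzekmue, jzktzekmuec, jzktzekmv, jzktzekmxv, jzkwkhox
Count: 10

10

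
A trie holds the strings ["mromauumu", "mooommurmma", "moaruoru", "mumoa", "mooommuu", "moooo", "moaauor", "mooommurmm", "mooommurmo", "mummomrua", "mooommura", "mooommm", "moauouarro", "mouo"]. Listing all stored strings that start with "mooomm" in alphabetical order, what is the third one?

mooommurmm

DFS of the "mooomm" subtree visits, in order: "mooommm", "mooommura", "mooommurmm", "mooommurmma", "mooommurmo", "mooommuu"
The 3rd is mooommurmm.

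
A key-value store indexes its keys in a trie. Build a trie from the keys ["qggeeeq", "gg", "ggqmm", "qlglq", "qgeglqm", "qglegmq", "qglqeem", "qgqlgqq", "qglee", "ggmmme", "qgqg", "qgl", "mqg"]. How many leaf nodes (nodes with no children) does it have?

11

A leaf is a node with no children — equivalently, the end of a word that is not a proper prefix of any other stored word.
Those words: "ggmmme", "ggqmm", "mqg", "qgeglqm", "qggeeeq", "qglee", "qglegmq", "qglqeem", "qgqg", "qgqlgqq", "qlglq"
Leaf count: 11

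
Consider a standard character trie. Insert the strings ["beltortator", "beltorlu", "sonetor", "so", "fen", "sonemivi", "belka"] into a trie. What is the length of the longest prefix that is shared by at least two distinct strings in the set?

Equivalently: take the maximum, over all pairs, of their longest common prefix length.
e.g. "beltorlu" and "beltortator" share the prefix "beltor" of length 6; no pair shares a longer one.
Longest shared-prefix length: 6

6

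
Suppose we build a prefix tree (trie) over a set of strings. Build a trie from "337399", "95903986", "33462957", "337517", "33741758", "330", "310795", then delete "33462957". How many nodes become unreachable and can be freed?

Walk "33462957" from the leaf back toward the root, removing each node that no remaining word uses.
The suffix "462957" (6 nodes) is used only by "33462957"; the node for "33" still has the child "7", so pruning stops there.
Nodes removed: 6

6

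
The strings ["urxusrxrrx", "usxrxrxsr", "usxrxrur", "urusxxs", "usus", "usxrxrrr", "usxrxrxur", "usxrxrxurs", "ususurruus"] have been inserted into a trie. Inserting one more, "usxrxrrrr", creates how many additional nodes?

1

Walking "usxrxrrrr" from the root, the first 8 characters ("usxrxrrr") follow existing edges; "r" is the first miss.
Each of the 1 remaining characters creates one node.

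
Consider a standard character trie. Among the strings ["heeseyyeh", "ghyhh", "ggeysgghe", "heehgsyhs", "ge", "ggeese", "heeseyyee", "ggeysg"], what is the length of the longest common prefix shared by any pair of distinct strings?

8

Look for the deepest trie node that still has at least two words in its subtree.
e.g. "heeseyyee" and "heeseyyeh" share the prefix "heeseyye" of length 8; no pair shares a longer one.
Longest shared-prefix length: 8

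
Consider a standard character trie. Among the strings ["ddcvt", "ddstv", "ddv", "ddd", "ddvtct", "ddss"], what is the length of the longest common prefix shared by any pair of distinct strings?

3

Look for the deepest trie node that still has at least two words in its subtree.
"ddss" and "ddstv" agree on "dds" (3 characters) before diverging; nothing deeper is shared.
Longest shared-prefix length: 3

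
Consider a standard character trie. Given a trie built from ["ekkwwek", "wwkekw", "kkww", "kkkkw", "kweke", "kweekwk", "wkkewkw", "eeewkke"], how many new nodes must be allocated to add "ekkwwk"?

1

Walking "ekkwwk" from the root, the first 5 characters ("ekkww") follow existing edges; "k" is the first miss.
New nodes needed: |"ekkwwk"| − 5 = 6 − 5 = 1.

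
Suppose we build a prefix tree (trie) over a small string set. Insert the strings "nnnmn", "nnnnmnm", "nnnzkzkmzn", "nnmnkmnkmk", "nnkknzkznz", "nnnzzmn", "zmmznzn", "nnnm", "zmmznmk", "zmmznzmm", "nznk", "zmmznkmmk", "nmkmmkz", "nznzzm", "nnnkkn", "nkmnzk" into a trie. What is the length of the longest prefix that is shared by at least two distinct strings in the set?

6

Look for the deepest trie node that still has at least two words in its subtree.
"zmmznzmm" and "zmmznzn" agree on "zmmznz" (6 characters) before diverging; nothing deeper is shared.
Longest shared-prefix length: 6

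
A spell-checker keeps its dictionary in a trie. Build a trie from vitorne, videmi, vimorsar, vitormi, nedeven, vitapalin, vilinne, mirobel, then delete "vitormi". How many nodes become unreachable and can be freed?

After clearing the end-marker at "vitormi", prune upward until reaching a node still needed by another word.
The suffix "mi" (2 nodes) is used only by "vitormi"; the node for "vitor" still has the child "n", so pruning stops there.
Nodes removed: 2

2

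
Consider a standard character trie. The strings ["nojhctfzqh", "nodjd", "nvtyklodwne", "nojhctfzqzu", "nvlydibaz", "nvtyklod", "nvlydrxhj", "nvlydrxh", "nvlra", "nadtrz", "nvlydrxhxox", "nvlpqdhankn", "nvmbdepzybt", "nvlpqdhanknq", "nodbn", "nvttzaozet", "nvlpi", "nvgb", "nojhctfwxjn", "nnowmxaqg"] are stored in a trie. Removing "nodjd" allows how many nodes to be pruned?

2

A node on "nodjd"'s path can go only if nothing else ends at it or branches off below it.
The suffix "jd" (2 nodes) is used only by "nodjd"; the node for "nod" still has the child "b", so pruning stops there.
Nodes removed: 2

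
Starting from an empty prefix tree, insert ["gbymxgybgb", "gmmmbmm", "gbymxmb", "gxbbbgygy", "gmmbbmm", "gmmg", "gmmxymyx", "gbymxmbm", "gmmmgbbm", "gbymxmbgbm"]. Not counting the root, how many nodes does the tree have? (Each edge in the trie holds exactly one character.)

Trace insertions, counting only characters that open a new branch:
  "gbymxgybgb" → 10 new (g, b, y, m, x, g, y, b, g, b)
  "gmmmbmm" → prefix "g" already present; 6 new (m, m, m, b, m, m)
  "gbymxmb" → prefix "gbymx" already present; 2 new (m, b)
  "gxbbbgygy" → prefix "g" already present; 8 new (x, b, b, b, g, y, g, y)
  "gmmbbmm" → prefix "gmm" already present; 4 new (b, b, m, m)
  "gmmg" → prefix "gmm" already present; 1 new (g)
  "gmmxymyx" → prefix "gmm" already present; 5 new (x, y, m, y, x)
  "gbymxmbm" → prefix "gbymxmb" already present; 1 new (m)
  "gmmmgbbm" → prefix "gmmm" already present; 4 new (g, b, b, m)
  "gbymxmbgbm" → prefix "gbymxmb" already present; 3 new (g, b, m)
Total nodes = 10 + 6 + 2 + 8 + 4 + 1 + 5 + 1 + 4 + 3 = 44

44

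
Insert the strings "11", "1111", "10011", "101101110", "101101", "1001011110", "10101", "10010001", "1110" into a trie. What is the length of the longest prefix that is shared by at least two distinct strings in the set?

Look for the deepest trie node that still has at least two words in its subtree.
e.g. "101101" and "101101110" share the prefix "101101" of length 6; no pair shares a longer one.
Longest shared-prefix length: 6

6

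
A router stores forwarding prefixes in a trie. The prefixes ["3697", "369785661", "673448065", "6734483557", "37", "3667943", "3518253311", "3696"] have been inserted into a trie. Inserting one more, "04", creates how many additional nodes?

Nothing in the trie begins with "0"; the whole of "04" is new.
2 − 0 = 2 new nodes.

2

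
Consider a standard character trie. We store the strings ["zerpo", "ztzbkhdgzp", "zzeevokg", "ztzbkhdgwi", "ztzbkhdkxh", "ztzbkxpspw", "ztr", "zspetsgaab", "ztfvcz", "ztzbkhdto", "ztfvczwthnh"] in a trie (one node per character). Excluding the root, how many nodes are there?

52

Count nodes per top-level branch (shared prefixes stored once):
  'z'-branch (zerpo, zspetsgaab, ztfvcz, ztfvczwthnh, ztr, ztzbkhdgwi, ztzbkhdgzp, ztzbkhdkxh, ztzbkhdto, ztzbkxpspw, zzeevokg): 52 nodes
Sum: 52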